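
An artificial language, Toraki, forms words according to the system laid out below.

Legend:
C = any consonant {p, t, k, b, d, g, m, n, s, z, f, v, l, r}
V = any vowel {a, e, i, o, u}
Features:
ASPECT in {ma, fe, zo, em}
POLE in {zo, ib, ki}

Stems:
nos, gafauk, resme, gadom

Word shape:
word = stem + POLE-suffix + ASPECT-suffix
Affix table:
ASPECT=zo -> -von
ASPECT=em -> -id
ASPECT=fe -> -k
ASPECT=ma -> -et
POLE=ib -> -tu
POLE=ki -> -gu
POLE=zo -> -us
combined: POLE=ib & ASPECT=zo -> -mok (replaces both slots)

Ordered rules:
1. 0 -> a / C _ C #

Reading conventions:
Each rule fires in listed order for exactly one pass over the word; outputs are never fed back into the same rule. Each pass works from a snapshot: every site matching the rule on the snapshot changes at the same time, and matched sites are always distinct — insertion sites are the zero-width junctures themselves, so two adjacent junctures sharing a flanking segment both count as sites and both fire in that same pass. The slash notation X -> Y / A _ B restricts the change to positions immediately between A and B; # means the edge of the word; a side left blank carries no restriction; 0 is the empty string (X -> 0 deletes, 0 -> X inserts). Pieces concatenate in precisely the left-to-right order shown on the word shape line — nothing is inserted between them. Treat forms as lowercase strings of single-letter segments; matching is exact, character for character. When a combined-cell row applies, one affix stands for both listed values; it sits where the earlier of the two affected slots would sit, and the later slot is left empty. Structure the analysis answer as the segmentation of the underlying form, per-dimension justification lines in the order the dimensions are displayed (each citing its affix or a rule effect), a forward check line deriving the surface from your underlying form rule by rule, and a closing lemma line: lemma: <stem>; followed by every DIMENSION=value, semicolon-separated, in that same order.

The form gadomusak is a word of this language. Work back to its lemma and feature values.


underlying: gadom-us-k
ASPECT=fe - signalled by the affix -k
POLE=zo - signalled by the affix -us
check: gadomusk -> gadomusak
lemma: gadom; ASPECT=fe; POLE=zo


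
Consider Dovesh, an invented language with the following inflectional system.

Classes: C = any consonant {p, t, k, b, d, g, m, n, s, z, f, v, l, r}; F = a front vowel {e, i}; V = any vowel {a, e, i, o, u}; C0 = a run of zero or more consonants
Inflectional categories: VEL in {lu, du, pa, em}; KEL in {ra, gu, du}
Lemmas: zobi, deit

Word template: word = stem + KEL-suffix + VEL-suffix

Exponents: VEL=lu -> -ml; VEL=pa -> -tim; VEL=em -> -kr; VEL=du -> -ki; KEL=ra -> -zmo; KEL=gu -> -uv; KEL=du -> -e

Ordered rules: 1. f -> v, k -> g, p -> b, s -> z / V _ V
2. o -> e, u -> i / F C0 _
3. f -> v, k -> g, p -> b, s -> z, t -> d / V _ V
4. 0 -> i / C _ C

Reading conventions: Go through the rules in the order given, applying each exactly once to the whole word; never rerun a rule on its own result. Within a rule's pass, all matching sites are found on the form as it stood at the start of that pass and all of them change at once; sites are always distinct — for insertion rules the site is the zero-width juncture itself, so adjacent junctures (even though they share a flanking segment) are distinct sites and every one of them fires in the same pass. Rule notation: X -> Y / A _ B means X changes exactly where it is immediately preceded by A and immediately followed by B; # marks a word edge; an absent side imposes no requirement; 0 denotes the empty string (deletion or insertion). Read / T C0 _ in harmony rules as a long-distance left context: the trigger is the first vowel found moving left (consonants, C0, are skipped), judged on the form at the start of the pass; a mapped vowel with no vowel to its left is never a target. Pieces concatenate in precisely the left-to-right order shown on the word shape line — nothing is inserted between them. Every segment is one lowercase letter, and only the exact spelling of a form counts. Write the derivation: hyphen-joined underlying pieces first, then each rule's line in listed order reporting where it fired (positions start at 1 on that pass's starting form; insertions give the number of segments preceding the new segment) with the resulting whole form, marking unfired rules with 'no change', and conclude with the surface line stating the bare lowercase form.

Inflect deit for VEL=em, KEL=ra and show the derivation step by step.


underlying: deit-zmo-kr
1. f -> v, k -> g, p -> b, s -> z / V _ V: no change
2. o -> e, u -> i / F C0 _: fires at position(s) 7: deitzmekr
3. f -> v, k -> g, p -> b, s -> z, t -> d / V _ V: no change
4. 0 -> i / C _ C: inserts after position(s) 4, 5, 8: deitizimekir
surface: deitizimekir


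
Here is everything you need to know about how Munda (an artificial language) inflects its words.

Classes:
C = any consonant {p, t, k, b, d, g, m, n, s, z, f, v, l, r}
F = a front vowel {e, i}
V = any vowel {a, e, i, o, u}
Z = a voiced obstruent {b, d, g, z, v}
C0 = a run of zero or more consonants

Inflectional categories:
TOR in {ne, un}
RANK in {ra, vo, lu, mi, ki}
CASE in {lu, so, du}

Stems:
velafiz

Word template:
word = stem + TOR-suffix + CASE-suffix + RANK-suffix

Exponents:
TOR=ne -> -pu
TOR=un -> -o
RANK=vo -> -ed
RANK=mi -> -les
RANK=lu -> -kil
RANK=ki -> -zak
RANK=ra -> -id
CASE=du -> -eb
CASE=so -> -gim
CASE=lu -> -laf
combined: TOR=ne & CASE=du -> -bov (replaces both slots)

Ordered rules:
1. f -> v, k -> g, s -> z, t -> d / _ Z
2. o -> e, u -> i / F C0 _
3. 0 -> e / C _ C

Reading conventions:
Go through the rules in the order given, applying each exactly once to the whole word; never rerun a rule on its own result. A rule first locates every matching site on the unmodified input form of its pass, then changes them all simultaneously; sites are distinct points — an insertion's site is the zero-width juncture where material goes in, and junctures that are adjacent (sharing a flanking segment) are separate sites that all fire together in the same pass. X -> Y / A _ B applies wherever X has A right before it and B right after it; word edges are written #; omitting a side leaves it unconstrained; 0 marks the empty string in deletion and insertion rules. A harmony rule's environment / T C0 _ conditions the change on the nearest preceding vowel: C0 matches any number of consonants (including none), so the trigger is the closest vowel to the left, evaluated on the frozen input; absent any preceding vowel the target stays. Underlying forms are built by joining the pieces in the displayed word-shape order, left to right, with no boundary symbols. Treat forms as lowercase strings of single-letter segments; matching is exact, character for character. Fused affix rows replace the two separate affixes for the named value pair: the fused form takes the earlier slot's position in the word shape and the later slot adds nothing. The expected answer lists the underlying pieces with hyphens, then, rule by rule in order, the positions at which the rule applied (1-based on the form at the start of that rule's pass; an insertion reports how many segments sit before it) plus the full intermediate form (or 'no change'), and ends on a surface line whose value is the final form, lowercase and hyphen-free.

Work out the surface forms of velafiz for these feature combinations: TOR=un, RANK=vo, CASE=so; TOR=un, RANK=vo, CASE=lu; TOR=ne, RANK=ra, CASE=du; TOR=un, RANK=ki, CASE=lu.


cell TOR=un, RANK=vo, CASE=so:
underlying: velafiz-o-gim-ed
1. f -> v, k -> g, s -> z, t -> d / _ Z: no change
2. o -> e, u -> i / F C0 _: fires at position(s) 8: velafizegimed
3. 0 -> e / C _ C: no change
surface: velafizegimed

cell TOR=un, RANK=vo, CASE=lu:
underlying: velafiz-o-laf-ed
1. f -> v, k -> g, s -> z, t -> d / _ Z: no change
2. o -> e, u -> i / F C0 _: fires at position(s) 8: velafizelafed
3. 0 -> e / C _ C: no change
surface: velafizelafed

cell TOR=ne, RANK=ra, CASE=du:
underlying: velafiz-bov-id
1. f -> v, k -> g, s -> z, t -> d / _ Z: no change
2. o -> e, u -> i / F C0 _: fires at position(s) 9: velafizbevid
3. 0 -> e / C _ C: inserts after position(s) 7: velafizebevid
surface: velafizebevid

cell TOR=un, RANK=ki, CASE=lu:
underlying: velafiz-o-laf-zak
1. f -> v, k -> g, s -> z, t -> d / _ Z: fires at position(s) 11: velafizolavzak
2. o -> e, u -> i / F C0 _: fires at position(s) 8: velafizelavzak
3. 0 -> e / C _ C: inserts after position(s) 11: velafizelavezak
surface: velafizelavezak


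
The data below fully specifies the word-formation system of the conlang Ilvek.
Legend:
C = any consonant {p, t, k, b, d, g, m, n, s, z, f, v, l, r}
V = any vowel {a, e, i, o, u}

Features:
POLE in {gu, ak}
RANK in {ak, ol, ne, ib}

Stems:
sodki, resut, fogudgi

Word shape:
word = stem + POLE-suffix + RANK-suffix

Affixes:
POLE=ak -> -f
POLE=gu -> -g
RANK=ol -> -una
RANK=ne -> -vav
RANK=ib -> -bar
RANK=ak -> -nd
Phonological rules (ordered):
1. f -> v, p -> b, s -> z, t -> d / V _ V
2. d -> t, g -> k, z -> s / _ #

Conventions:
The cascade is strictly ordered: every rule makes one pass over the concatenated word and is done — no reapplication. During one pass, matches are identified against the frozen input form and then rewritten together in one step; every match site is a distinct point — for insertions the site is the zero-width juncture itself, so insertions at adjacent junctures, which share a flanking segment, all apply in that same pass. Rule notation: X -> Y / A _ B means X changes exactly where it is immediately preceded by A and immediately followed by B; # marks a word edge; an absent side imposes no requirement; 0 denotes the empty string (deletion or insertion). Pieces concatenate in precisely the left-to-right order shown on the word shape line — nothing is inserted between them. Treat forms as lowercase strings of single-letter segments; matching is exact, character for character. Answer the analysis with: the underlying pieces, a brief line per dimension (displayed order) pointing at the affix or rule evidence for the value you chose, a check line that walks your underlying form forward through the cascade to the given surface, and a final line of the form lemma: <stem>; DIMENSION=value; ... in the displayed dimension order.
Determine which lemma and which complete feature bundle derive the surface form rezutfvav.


underlying: resut-f-vav
POLE=ak - signalled by the affix -f
RANK=ne - signalled by the affix -vav
check: resutfvav -> rezutfvav -> rezutfvav
lemma: resut; POLE=ak; RANK=ne


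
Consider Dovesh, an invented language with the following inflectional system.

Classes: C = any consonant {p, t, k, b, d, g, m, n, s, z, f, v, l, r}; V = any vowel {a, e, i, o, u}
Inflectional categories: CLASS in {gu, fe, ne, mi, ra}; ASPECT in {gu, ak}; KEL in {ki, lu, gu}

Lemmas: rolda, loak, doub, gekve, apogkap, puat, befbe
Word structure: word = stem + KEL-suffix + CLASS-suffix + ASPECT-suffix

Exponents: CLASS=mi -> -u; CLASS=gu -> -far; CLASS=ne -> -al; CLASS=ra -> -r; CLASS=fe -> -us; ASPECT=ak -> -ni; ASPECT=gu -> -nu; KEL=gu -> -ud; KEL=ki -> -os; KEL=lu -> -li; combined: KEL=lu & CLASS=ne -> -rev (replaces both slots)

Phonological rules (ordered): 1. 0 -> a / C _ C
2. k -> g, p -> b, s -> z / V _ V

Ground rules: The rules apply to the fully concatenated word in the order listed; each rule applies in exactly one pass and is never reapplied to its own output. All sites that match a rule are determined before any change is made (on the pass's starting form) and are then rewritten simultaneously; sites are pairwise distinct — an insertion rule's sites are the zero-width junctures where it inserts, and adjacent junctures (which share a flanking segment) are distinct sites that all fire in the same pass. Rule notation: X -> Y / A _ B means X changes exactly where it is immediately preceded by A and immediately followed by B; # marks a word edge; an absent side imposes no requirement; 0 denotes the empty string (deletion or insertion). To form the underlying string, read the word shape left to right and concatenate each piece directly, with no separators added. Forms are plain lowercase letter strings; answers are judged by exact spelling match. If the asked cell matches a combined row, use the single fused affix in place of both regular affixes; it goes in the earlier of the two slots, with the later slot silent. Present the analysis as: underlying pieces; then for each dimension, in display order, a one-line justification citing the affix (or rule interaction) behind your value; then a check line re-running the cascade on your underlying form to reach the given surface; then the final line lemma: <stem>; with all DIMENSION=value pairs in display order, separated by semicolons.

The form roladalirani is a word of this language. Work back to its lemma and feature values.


underlying: rolda-li-r-ni
CLASS=ra - signalled by the affix -r
ASPECT=ak - signalled by the affix -ni
KEL=lu - signalled by the affix -li
check: roldalirni -> roladalirani -> roladalirani
lemma: rolda; CLASS=ra; ASPECT=ak; KEL=lu


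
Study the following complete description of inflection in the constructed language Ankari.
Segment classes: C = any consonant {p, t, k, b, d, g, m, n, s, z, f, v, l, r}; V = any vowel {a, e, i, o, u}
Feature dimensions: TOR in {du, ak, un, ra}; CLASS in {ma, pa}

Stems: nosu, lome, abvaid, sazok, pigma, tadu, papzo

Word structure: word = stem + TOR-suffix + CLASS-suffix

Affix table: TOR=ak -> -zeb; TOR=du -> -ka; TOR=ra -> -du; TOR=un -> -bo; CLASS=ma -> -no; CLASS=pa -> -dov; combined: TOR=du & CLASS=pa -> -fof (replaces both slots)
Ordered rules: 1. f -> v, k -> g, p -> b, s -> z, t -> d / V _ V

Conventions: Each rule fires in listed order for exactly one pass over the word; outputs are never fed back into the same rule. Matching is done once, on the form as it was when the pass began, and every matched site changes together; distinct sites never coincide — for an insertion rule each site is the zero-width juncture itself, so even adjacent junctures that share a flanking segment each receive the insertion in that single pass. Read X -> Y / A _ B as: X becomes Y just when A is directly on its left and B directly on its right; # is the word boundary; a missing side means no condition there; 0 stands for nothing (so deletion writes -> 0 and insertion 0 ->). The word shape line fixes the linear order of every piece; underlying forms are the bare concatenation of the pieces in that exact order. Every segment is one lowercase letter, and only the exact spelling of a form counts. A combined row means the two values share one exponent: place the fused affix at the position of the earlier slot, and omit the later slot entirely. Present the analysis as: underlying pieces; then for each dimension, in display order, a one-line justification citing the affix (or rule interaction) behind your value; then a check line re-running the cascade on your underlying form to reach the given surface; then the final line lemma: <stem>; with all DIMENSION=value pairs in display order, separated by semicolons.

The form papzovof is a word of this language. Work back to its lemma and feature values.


underlying: papzo-fof
TOR=du - signalled by the combined affix row
CLASS=pa - signalled by the combined affix row
check: papzofof -> papzovof
lemma: papzo; TOR=du; CLASS=pa


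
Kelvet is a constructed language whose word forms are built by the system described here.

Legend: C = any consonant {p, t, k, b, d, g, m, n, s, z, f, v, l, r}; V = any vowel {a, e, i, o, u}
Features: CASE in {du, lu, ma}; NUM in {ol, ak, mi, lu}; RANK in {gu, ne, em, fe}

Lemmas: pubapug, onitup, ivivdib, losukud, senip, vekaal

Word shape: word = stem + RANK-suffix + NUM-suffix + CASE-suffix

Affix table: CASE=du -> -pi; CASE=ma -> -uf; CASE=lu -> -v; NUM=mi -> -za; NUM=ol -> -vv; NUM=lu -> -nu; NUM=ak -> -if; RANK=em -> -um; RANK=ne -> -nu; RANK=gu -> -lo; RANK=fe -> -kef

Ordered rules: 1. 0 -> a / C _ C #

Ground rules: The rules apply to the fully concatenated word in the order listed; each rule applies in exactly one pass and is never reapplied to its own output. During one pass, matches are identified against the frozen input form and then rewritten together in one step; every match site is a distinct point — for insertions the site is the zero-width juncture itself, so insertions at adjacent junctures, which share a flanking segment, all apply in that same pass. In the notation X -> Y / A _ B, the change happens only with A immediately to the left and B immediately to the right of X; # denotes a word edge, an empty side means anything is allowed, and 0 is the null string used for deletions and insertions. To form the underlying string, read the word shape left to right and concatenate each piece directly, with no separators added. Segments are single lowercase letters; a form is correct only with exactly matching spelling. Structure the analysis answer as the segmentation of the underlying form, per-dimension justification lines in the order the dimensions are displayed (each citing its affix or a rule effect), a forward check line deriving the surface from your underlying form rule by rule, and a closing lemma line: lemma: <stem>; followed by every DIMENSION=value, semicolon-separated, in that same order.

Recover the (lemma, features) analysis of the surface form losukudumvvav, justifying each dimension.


underlying: losukud-um-vv-v
CASE=lu - signalled by the affix -v
NUM=ol - signalled by the affix -vv
RANK=em - signalled by the affix -um
check: losukudumvvv -> losukudumvvav
lemma: losukud; CASE=lu; NUM=ol; RANK=em


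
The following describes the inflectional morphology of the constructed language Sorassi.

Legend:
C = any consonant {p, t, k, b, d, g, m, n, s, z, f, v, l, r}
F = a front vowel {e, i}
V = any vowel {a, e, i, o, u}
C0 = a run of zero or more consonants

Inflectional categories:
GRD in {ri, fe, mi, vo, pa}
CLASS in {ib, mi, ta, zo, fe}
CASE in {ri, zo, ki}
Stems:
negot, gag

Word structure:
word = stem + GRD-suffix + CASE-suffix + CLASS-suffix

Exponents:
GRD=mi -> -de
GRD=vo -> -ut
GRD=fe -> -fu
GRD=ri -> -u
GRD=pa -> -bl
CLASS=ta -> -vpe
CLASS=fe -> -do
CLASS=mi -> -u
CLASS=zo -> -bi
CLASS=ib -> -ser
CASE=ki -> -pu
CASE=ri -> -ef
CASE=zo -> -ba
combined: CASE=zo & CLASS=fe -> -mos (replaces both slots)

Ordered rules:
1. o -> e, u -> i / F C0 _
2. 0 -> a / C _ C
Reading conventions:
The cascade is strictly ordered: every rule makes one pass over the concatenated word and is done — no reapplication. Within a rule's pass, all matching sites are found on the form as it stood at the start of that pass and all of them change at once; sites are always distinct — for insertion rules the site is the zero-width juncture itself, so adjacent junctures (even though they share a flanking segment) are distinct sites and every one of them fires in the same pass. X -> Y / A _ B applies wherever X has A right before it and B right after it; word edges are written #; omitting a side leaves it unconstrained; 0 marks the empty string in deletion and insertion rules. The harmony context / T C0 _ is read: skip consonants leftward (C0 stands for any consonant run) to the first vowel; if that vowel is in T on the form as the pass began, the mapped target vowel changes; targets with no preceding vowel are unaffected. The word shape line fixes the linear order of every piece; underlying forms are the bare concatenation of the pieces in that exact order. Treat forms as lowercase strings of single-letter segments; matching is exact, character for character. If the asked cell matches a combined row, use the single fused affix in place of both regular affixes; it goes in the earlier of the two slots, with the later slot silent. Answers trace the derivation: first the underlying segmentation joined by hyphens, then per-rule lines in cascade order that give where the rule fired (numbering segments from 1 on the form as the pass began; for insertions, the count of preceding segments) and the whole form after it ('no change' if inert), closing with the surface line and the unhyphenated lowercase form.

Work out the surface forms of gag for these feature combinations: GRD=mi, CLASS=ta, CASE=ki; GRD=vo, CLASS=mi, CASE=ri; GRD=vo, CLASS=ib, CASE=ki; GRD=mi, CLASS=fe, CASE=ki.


cell GRD=mi, CLASS=ta, CASE=ki:
underlying: gag-de-pu-vpe
1. o -> e, u -> i / F C0 _: fires at position(s) 7: gagdepivpe
2. 0 -> a / C _ C: inserts after position(s) 3, 8: gagadepivape
surface: gagadepivape

cell GRD=vo, CLASS=mi, CASE=ri:
underlying: gag-ut-ef-u
1. o -> e, u -> i / F C0 _: fires at position(s) 8: gagutefi
2. 0 -> a / C _ C: no change
surface: gagutefi

cell GRD=vo, CLASS=ib, CASE=ki:
underlying: gag-ut-pu-ser
1. o -> e, u -> i / F C0 _: no change
2. 0 -> a / C _ C: inserts after position(s) 5: gagutapuser
surface: gagutapuser

cell GRD=mi, CLASS=fe, CASE=ki:
underlying: gag-de-pu-do
1. o -> e, u -> i / F C0 _: fires at position(s) 7: gagdepido
2. 0 -> a / C _ C: inserts after position(s) 3: gagadepido
surface: gagadepido


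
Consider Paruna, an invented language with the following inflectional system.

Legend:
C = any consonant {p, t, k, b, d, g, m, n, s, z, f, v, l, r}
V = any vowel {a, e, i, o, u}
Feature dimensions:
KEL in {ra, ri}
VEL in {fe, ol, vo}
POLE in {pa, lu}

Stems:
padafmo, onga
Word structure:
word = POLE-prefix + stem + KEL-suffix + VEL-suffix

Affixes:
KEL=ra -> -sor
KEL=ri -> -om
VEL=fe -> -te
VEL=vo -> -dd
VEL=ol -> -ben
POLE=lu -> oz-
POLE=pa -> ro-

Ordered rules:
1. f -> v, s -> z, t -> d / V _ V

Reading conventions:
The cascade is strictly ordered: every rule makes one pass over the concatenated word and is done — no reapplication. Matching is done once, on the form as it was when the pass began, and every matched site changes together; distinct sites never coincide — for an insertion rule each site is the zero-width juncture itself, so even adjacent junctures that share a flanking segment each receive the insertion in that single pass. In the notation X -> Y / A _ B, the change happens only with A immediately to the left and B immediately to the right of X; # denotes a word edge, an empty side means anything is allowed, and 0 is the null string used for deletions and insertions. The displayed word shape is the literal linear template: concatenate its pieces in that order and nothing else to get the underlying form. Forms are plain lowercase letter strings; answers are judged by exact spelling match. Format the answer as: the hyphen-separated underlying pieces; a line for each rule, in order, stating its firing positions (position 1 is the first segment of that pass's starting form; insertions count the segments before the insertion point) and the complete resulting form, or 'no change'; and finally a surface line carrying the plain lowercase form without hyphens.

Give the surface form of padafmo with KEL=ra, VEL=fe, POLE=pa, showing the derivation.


underlying: ro-padafmo-sor-te
1. f -> v, s -> z, t -> d / V _ V: fires at position(s) 10: ropadafmozorte
surface: ropadafmozorte


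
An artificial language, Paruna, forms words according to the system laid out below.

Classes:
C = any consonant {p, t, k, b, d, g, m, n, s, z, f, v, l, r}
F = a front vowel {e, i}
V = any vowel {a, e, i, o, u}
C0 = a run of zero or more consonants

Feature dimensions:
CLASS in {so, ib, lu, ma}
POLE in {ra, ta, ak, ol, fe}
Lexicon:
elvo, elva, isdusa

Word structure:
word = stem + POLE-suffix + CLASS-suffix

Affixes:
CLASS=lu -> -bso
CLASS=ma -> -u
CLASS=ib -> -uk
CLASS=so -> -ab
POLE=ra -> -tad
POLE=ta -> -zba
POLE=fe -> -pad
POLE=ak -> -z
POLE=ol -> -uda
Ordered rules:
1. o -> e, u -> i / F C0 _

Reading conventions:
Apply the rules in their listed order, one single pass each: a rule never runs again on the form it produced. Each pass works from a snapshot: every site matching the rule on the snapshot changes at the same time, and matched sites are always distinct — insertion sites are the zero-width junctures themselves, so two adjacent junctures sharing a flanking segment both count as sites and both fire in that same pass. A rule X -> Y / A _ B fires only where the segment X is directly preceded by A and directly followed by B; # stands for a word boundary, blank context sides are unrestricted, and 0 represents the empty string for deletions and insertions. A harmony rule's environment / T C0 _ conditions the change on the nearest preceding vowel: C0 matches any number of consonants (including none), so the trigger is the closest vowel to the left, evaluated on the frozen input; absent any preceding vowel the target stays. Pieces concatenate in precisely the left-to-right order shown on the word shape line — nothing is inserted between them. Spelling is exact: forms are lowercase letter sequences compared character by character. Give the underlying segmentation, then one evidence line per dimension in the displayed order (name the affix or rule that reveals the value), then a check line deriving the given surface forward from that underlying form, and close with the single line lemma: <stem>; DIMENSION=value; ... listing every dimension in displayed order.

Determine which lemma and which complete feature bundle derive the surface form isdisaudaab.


underlying: isdusa-uda-ab
CLASS=so - signalled by the affix -ab
POLE=ol - signalled by the affix -uda
check: isdusaudaab -> isdisaudaab
lemma: isdusa; CLASS=so; POLE=ol


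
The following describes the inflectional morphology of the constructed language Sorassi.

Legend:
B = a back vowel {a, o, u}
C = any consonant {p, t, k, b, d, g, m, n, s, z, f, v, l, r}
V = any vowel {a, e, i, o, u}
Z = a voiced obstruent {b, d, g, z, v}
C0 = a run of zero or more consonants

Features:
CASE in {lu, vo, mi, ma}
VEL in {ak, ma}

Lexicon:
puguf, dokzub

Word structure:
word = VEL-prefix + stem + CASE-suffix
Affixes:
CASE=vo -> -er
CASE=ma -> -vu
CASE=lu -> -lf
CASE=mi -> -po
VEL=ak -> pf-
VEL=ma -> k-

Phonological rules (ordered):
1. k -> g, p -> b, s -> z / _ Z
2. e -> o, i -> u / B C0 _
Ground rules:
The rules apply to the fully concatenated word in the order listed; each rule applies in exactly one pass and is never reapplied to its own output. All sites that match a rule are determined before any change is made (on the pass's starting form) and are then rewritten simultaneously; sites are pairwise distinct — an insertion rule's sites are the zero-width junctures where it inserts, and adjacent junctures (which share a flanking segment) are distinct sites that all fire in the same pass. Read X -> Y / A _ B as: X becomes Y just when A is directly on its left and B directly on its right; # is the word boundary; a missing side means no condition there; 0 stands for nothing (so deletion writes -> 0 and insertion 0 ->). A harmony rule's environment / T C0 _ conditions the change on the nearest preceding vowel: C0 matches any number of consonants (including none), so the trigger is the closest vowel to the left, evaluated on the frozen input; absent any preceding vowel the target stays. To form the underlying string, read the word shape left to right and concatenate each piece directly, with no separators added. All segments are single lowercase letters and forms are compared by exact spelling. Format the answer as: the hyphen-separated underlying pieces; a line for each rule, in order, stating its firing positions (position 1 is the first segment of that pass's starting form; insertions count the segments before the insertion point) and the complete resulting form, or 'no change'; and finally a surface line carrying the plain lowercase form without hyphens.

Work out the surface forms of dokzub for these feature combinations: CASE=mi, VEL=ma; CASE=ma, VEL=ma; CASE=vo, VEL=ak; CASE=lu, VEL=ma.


cell CASE=mi, VEL=ma:
underlying: k-dokzub-po
1. k -> g, p -> b, s -> z / _ Z: fires at position(s) 1, 4: gdogzubpo
2. e -> o, i -> u / B C0 _: no change
surface: gdogzubpo

cell CASE=ma, VEL=ma:
underlying: k-dokzub-vu
1. k -> g, p -> b, s -> z / _ Z: fires at position(s) 1, 4: gdogzubvu
2. e -> o, i -> u / B C0 _: no change
surface: gdogzubvu

cell CASE=vo, VEL=ak:
underlying: pf-dokzub-er
1. k -> g, p -> b, s -> z / _ Z: fires at position(s) 5: pfdogzuber
2. e -> o, i -> u / B C0 _: fires at position(s) 9: pfdogzubor
surface: pfdogzubor

cell CASE=lu, VEL=ma:
underlying: k-dokzub-lf
1. k -> g, p -> b, s -> z / _ Z: fires at position(s) 1, 4: gdogzublf
2. e -> o, i -> u / B C0 _: no change
surface: gdogzublf


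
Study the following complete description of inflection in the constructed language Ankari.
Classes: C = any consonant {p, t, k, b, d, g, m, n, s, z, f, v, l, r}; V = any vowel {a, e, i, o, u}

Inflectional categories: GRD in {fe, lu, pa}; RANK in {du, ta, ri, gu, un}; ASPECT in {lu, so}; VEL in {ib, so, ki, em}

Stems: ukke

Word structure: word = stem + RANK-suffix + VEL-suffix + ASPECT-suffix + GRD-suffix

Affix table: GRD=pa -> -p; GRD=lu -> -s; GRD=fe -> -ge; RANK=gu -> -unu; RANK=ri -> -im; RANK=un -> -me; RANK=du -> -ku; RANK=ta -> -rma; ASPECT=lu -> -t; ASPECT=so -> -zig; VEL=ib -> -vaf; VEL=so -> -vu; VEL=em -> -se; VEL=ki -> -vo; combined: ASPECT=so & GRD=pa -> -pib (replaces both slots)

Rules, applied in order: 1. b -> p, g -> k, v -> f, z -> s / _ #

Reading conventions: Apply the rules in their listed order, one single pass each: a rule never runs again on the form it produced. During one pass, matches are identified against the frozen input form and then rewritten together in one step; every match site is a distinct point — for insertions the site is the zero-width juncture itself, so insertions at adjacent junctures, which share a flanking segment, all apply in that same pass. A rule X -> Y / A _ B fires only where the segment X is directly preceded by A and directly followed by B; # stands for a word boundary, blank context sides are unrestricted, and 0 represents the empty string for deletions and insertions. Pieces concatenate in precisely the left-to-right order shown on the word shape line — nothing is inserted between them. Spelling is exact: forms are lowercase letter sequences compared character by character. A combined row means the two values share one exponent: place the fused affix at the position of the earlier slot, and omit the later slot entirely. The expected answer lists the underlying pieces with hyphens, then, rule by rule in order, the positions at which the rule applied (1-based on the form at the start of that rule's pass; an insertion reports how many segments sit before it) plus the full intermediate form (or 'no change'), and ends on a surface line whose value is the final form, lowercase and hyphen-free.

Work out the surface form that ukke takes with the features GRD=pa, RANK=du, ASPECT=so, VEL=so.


underlying: ukke-ku-vu-pib
1. b -> p, g -> k, v -> f, z -> s / _ #: fires at position(s) 11: ukkekuvupip
surface: ukkekuvupip


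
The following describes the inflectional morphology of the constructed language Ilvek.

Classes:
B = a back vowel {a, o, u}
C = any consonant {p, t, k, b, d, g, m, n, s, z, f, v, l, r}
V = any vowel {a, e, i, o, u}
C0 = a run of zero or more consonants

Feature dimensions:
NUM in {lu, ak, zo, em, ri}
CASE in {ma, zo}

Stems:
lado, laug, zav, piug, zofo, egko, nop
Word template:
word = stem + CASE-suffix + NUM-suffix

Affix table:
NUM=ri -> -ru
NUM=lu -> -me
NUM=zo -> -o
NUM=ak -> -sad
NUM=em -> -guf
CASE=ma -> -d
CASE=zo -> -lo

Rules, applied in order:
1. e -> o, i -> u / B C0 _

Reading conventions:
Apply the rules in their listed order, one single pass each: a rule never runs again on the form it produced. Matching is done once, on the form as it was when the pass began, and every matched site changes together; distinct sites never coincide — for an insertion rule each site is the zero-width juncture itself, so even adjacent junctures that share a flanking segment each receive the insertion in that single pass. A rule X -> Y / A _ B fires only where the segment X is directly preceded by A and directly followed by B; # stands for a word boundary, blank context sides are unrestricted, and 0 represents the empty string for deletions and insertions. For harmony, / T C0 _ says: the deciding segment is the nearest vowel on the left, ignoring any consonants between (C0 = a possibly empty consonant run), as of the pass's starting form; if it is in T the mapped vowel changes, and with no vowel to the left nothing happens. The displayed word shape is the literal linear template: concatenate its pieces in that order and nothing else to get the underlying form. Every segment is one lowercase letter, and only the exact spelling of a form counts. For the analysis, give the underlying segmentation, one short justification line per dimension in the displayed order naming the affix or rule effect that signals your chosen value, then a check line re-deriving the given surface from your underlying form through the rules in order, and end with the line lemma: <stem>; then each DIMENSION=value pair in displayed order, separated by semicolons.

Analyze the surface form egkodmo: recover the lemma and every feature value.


underlying: egko-d-me
NUM=lu - signalled by the affix -me
CASE=ma - signalled by the affix -d
check: egkodme -> egkodmo
lemma: egko; NUM=lu; CASE=ma


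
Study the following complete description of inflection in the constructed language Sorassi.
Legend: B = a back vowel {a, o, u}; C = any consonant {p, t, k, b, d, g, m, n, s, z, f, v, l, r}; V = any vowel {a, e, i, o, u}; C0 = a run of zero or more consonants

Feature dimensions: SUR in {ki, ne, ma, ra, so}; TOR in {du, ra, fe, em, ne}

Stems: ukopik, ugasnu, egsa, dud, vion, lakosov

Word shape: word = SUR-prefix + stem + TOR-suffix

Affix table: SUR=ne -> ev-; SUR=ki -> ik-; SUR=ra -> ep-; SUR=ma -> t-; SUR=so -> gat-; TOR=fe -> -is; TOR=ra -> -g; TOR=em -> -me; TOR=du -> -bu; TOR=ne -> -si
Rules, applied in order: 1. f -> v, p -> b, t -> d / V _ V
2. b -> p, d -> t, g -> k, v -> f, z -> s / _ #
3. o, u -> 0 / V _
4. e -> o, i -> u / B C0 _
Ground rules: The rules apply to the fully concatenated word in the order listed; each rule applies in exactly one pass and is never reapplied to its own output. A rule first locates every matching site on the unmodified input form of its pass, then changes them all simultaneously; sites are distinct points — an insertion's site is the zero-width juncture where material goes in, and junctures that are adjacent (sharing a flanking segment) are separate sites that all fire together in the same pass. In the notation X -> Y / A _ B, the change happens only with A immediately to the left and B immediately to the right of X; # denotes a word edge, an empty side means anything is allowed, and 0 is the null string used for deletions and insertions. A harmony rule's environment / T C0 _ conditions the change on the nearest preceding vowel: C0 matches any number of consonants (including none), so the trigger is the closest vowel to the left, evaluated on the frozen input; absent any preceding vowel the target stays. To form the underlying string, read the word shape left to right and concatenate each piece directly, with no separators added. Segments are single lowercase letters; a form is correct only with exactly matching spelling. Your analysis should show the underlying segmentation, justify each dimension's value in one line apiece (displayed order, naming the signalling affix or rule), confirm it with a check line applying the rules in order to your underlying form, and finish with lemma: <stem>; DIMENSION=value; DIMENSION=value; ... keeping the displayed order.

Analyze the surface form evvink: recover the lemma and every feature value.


underlying: ev-vion-g
SUR=ne - signalled by the affix ev-
TOR=ra - signalled by the affix -g
check: evviong -> evviong -> evvionk -> evvink -> evvink
lemma: vion; SUR=ne; TOR=ra


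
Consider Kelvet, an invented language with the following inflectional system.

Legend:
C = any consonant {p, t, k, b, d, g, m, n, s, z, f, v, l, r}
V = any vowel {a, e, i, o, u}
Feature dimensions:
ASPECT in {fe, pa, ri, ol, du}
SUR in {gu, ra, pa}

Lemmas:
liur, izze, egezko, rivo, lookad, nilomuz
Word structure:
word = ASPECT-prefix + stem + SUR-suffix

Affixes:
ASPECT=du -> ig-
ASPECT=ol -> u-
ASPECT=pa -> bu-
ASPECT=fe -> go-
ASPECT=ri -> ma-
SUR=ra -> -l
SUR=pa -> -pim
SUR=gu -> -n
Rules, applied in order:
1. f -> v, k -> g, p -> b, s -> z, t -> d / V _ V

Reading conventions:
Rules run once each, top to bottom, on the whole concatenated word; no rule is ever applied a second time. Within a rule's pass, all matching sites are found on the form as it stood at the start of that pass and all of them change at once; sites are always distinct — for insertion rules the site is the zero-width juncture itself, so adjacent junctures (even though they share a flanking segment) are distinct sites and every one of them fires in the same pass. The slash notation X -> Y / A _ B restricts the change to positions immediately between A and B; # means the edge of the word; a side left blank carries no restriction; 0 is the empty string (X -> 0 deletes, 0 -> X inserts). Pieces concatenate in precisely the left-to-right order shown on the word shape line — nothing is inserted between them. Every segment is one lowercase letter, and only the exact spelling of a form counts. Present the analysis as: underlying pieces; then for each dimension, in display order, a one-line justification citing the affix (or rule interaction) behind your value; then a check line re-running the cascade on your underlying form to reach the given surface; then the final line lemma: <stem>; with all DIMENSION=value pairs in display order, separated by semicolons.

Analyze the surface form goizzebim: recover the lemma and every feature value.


underlying: go-izze-pim
ASPECT=fe - signalled by the affix go-
SUR=pa - signalled by the affix -pim
check: goizzepim -> goizzebim
lemma: izze; ASPECT=fe; SUR=pa


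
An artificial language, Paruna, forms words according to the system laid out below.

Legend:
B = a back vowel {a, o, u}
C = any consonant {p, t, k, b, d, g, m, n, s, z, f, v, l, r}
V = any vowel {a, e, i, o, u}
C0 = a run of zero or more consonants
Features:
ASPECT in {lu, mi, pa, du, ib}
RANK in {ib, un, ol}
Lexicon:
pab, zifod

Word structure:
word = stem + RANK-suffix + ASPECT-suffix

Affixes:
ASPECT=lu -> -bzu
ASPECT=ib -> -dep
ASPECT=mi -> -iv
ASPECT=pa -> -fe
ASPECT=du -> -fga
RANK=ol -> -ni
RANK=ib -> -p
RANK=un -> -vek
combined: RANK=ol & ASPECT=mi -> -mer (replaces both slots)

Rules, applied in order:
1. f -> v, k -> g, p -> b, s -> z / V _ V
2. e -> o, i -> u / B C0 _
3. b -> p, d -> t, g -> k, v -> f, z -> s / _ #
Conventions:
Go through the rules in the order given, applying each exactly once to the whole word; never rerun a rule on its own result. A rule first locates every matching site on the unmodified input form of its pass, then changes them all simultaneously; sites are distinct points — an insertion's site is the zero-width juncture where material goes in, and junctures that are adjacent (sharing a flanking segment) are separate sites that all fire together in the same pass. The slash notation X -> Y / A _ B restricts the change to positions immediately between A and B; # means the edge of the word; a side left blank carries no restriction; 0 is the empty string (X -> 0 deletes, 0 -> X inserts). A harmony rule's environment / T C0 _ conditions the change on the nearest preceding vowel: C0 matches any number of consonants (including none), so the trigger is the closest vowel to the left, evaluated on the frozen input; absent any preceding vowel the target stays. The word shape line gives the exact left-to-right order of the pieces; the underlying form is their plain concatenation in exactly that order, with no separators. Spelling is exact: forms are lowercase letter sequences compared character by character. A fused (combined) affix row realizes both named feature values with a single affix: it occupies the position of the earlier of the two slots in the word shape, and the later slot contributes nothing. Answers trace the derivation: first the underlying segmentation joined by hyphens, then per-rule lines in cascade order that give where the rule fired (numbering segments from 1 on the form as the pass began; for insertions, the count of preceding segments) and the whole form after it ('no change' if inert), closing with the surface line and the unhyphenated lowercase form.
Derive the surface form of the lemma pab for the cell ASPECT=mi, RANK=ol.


underlying: pab-mer
1. f -> v, k -> g, p -> b, s -> z / V _ V: no change
2. e -> o, i -> u / B C0 _: fires at position(s) 5: pabmor
3. b -> p, d -> t, g -> k, v -> f, z -> s / _ #: no change
surface: pabmor
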